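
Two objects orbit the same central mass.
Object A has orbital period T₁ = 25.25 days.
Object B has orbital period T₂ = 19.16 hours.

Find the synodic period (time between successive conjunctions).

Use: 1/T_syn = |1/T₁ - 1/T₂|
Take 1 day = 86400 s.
T₁ = 25.25 days = 2.1816 × 10^6 s
T₂ = 19.16 hours = 68976 s
1/T₁ = 4.58379 × 10^-7 s⁻¹
1/T₂ = 1.44978 × 10^-5 s⁻¹
|1/T₁ − 1/T₂| = 1.40394 × 10^-5 s⁻¹
T_syn = 1 / |1/T₁ − 1/T₂| = 71228 s ≈ 19.79 hours

Final answer: T_syn = 19.79 hours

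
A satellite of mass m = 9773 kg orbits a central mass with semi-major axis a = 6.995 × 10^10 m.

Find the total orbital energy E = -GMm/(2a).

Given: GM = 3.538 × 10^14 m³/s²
a = 6.995 × 10^10 m
GM = 3.538 × 10^14 m³/s²
2a = 1.399 × 10^11 m
GMm = 3.538 × 10^14 × 9773 = 3.45769 × 10^18 m³·kg/s²
E = −GMm/(2a) = -2.47154 × 10^7 J ≈ -24.72 MJ

Final answer: -24.72 MJ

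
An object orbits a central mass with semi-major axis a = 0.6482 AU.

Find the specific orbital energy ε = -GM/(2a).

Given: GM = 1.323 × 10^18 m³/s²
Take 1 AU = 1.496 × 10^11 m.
a = 0.6482 AU = 9.69707 × 10^10 m
GM = 1.323 × 10^18 m³/s²
2a = 1.93941 × 10^11 m
ε = −GM/(2a) = -6.82165 × 10^6 J/kg ≈ -6.822 MJ/kg

Final answer: -6.822 MJ/kg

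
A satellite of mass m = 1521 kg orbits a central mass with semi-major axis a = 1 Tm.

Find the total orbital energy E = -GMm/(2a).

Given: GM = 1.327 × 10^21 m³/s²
a = 1 Tm = 1 × 10^12 m
GM = 1.327 × 10^21 m³/s²
2a = 2 × 10^12 m
GMm = 1.327 × 10^21 × 1521 = 2.01837 × 10^24 m³·kg/s²
E = −GMm/(2a) = -1.00918 × 10^12 J ≈ -1.009 TJ

Final answer: -1.009 TJ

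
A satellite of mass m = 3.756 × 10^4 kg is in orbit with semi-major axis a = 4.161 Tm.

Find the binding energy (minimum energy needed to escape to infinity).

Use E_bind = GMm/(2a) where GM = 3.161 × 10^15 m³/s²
a = 4.161 Tm = 4.161 × 10^12 m
GM = 3.161 × 10^15 m³/s²
m = 3.756 × 10^4 kg
GMm = 3.161 × 10^15 × 37560 = 1.18727 × 10^20 m³·kg/s²
2a = 8.322 × 10^12 m
E_bind = GMm/(2a) = 1.42667 × 10^7 J ≈ 14.27 MJ

Final answer: 14.27 MJ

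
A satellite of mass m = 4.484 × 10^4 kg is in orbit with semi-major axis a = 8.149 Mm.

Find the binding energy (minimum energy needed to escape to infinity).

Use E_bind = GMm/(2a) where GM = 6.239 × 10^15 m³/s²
a = 8.149 Mm = 8.149 × 10^6 m
GM = 6.239 × 10^15 m³/s²
m = 4.484 × 10^4 kg
GMm = 6.239 × 10^15 × 44840 = 2.79757 × 10^20 m³·kg/s²
2a = 1.6298 × 10^7 m
E_bind = GMm/(2a) = 1.71651 × 10^13 J ≈ 17.17 TJ

Final answer: 17.17 TJ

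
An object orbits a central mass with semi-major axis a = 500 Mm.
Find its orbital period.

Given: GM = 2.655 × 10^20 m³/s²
a = 500 Mm = 5 × 10^8 m
GM = 2.655 × 10^20 m³/s²
a³ = 1.25 × 10^26 m³
T = 2π √(a³/GM) = 2π √((1.25 × 10^26) / (2.655 × 10^20)) = 2π × 686.156 s
T = 4311.24 s ≈ 1.198 hours

Final answer: 1.198 hours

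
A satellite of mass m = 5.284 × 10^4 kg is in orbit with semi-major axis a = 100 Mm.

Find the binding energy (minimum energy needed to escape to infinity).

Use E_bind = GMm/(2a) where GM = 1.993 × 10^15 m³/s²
a = 100 Mm = 1 × 10^8 m
GM = 1.993 × 10^15 m³/s²
m = 5.284 × 10^4 kg
GMm = 1.993 × 10^15 × 52840 = 1.0531 × 10^20 m³·kg/s²
2a = 2 × 10^8 m
E_bind = GMm/(2a) = 5.26551 × 10^11 J ≈ 526.6 GJ

Final answer: 526.6 GJ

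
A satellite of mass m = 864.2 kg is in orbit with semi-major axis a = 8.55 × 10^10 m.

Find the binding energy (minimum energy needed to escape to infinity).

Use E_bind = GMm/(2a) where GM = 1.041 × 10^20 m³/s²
a = 8.55 × 10^10 m
GM = 1.041 × 10^20 m³/s²
m = 864.2 kg
GMm = 1.041 × 10^20 × 864.2 = 8.99632 × 10^22 m³·kg/s²
2a = 1.71 × 10^11 m
E_bind = GMm/(2a) = 5.26101 × 10^11 J ≈ 526.1 GJ

Final answer: 526.1 GJ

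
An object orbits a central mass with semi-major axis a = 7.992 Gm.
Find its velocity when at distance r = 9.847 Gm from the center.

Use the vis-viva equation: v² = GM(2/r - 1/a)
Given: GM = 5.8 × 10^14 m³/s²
a = 7.992 Gm = 7.992 × 10^9 m
r = 9.847 Gm = 9.847 × 10^9 m
GM = 5.8 × 10^14 m³/s²
2/r − 1/a = 2.03108 × 10^-10 − 1.25125 × 10^-10 = 7.79824 × 10^-11 m⁻¹
v² = GM (2/r − 1/a) = 45229.8 m²/s²
v = 212.673 m/s ≈ 212.7 m/s

Final answer: 212.7 m/s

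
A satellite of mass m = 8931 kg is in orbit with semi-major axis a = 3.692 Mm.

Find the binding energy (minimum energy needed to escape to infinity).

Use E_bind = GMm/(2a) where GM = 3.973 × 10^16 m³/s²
a = 3.692 Mm = 3.692 × 10^6 m
GM = 3.973 × 10^16 m³/s²
m = 8931 kg
GMm = 3.973 × 10^16 × 8931 = 3.54829 × 10^20 m³·kg/s²
2a = 7.384 × 10^6 m
E_bind = GMm/(2a) = 4.80537 × 10^13 J ≈ 48.05 TJ

Final answer: 48.05 TJ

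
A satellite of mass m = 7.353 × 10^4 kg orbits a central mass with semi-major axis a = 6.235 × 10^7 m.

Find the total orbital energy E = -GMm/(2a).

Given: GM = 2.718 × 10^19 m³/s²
a = 6.235 × 10^7 m
GM = 2.718 × 10^19 m³/s²
2a = 1.247 × 10^8 m
GMm = 2.718 × 10^19 × 73530 = 1.99855 × 10^24 m³·kg/s²
E = −GMm/(2a) = -1.60268 × 10^16 J ≈ -16.03 PJ

Final answer: -16.03 PJ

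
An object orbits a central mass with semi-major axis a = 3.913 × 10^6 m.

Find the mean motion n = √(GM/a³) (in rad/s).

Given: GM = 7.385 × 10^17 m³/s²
a = 3.913 × 10^6 m
GM = 7.385 × 10^17 m³/s²
a³ = 5.99142 × 10^19 m³
GM/a³ = (7.385 × 10^17) / (5.99142 × 10^19) = 0.012326 s⁻²
n = √(GM/a³) = 0.111022 rad/s ≈ 0.111 rad/s

Final answer: n = 0.111 rad/s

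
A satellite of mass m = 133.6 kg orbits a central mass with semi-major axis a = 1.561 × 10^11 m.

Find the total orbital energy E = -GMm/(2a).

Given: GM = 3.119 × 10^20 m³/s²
a = 1.561 × 10^11 m
GM = 3.119 × 10^20 m³/s²
2a = 3.122 × 10^11 m
GMm = 3.119 × 10^20 × 133.6 = 4.16698 × 10^22 m³·kg/s²
E = −GMm/(2a) = -1.33472 × 10^11 J ≈ -133.5 GJ

Final answer: -133.5 GJ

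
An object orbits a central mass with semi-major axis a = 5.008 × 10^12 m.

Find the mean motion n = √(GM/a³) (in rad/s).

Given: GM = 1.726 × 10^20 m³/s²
a = 5.008 × 10^12 m
GM = 1.726 × 10^20 m³/s²
a³ = 1.25601 × 10^38 m³
GM/a³ = (1.726 × 10^20) / (1.25601 × 10^38) = 1.37419 × 10^-18 s⁻²
n = √(GM/a³) = 1.17226 × 10^-9 rad/s ≈ 1.172 × 10^-9 rad/s

Final answer: n = 1.172 × 10^-9 rad/s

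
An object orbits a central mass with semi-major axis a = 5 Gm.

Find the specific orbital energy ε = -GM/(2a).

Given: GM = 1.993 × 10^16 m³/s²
a = 5 Gm = 5 × 10^9 m
GM = 1.993 × 10^16 m³/s²
2a = 1 × 10^10 m
ε = −GM/(2a) = -1.993 × 10^6 J/kg ≈ -1.993 MJ/kg

Final answer: -1.993 MJ/kg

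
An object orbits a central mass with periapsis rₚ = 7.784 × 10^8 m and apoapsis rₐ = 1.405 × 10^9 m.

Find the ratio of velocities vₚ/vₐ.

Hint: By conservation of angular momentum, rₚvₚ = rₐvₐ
rₚ = 7.784 × 10^8 m
rₐ = 1.405 × 10^9 m
rₚvₚ = rₐvₐ  ⇒  vₚ/vₐ = rₐ/rₚ
vₚ/vₐ = (1.405 × 10^9) / (7.784 × 10^8) = 1.80498

Final answer: vₚ/vₐ = 1.805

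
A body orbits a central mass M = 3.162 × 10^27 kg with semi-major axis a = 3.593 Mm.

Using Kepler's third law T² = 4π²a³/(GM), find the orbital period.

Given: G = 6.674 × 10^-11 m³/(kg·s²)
M = 3.162 × 10^27 kg
GM = G × M = 6.674 × 10^-11 × 3.162 × 10^27 = 2.11032 × 10^17 m³/s²
a = 3.593 Mm = 3.593 × 10^6 m
a³ = 4.63844 × 10^19 m³
T = 2π √(a³/GM) = 2π √((4.63844 × 10^19) / (2.11032 × 10^17)) = 2π × 14.8256 s
T = 93.1519 s ≈ 1.553 minutes

Final answer: 1.553 minutes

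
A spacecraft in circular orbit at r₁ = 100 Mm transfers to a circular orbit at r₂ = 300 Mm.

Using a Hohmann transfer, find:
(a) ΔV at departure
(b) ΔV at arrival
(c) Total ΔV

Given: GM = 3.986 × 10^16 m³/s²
r₁ = 100 Mm = 1 × 10^8 m
r₂ = 300 Mm = 3 × 10^8 m
GM = 3.986 × 10^16 m³/s²
Transfer ellipse: a_t = (r₁ + r₂)/2 = 2 × 10^8 m
Circular speed at r₁: v₁ = √(GM/r₁) = 19965 m/s
Transfer speed at r₁ (periapsis): v₁ₜ = √(GM(2/r₁ − 1/a_t)) = 24452 m/s
(a) ΔV₁ = v₁ₜ − v₁ = 4487.02 m/s ≈ 4.487 km/s
Circular speed at r₂: v₂ = √(GM/r₂) = 11526.8 m/s
Transfer speed at r₂ (apoapsis): v₂ₜ = √(GM(2/r₂ − 1/a_t)) = 8150.66 m/s
(b) ΔV₂ = v₂ − v₂ₜ = 3376.12 m/s ≈ 3.376 km/s
(c) ΔV_total = ΔV₁ + ΔV₂ = 7863.14 m/s ≈ 7.863 km/s

Final answer:
(a) ΔV₁ = 4.487 km/s
(b) ΔV₂ = 3.376 km/s
(c) ΔV_total = 7.863 km/s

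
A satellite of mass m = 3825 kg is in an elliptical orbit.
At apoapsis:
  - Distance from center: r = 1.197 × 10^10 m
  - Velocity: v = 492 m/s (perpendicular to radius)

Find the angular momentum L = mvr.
r = 1.197 × 10^10 m
v = 492 m/s
vr = 492 × 1.197 × 10^10 = 5.88924 × 10^12 m²/s
L = m × vr = 3825 × 5.88924 × 10^12 = 2.25263 × 10^16 kg·m²/s ≈ 2.253 × 10^16 kg·m²/s

Final answer: L = 2.253 × 10^16 kg·m²/s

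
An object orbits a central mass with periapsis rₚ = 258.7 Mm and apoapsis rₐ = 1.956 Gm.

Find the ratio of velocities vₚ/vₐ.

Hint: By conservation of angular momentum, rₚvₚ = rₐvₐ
rₚ = 258.7 Mm = 2.587 × 10^8 m
rₐ = 1.956 Gm = 1.956 × 10^9 m
rₚvₚ = rₐvₐ  ⇒  vₚ/vₐ = rₐ/rₚ
vₚ/vₐ = (1.956 × 10^9) / (2.587 × 10^8) = 7.56088

Final answer: vₚ/vₐ = 7.561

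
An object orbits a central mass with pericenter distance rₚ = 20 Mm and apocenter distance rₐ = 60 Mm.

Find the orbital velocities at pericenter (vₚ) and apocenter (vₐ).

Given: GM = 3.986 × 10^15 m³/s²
rₚ = 20 Mm = 2 × 10^7 m
rₐ = 60 Mm = 6 × 10^7 m
GM = 3.986 × 10^15 m³/s²
a = (rₚ + rₐ)/2 = 4 × 10^7 m
Vis-viva: v² = GM (2/r − 1/a)
vₚ² = 3.986 × 10^15 × (1 × 10^-7 − 2.5 × 10^-8) = 2.9895 × 10^8 m²/s²
vₚ = 17290.2 m/s ≈ 17.29 km/s
vₐ² = 3.986 × 10^15 × (3.33333 × 10^-8 − 2.5 × 10^-8) = 3.32167 × 10^7 m²/s²
vₐ = 5763.39 m/s ≈ 5.763 km/s

Final answer: vₚ = 17.29 km/s, vₐ = 5.763 km/s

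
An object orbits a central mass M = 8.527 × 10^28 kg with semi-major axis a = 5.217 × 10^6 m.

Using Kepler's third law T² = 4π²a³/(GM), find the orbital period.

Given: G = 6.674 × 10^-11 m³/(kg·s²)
M = 8.527 × 10^28 kg
GM = G × M = 6.674 × 10^-11 × 8.527 × 10^28 = 5.69092 × 10^18 m³/s²
a = 5.217 × 10^6 m
a³ = 1.41992 × 10^20 m³
T = 2π √(a³/GM) = 2π √((1.41992 × 10^20) / (5.69092 × 10^18)) = 2π × 4.99505 s
T = 31.3848 s ≈ 31.38 seconds

Final answer: 31.38 seconds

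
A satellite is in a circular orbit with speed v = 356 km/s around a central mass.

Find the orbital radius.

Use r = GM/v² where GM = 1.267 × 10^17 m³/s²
v = 356 km/s = 356000 m/s
GM = 1.267 × 10^17 m³/s²
v² = 1.26736 × 10^11 m²/s²
r = GM/v² = (1.267 × 10^17) / (1.26736 × 10^11) = 999716 m ≈ 999.7 km

Final answer: 999.7 km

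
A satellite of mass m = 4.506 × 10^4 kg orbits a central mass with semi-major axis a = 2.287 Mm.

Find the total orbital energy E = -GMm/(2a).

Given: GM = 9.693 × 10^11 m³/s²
a = 2.287 Mm = 2.287 × 10^6 m
GM = 9.693 × 10^11 m³/s²
2a = 4.574 × 10^6 m
GMm = 9.693 × 10^11 × 45060 = 4.36767 × 10^16 m³·kg/s²
E = −GMm/(2a) = -9.5489 × 10^9 J ≈ -9.549 GJ

Final answer: -9.549 GJ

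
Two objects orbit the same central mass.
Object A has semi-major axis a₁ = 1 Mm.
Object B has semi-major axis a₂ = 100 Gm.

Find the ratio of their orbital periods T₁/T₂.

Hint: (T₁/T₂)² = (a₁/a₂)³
a₁ = 1 Mm = 1 × 10^6 m
a₂ = 100 Gm = 1 × 10^11 m
a₁/a₂ = 1 × 10^-5
T₁/T₂ = (a₁/a₂)^(3/2) = (1 × 10^-5)^1.5 = 3.16228 × 10^-8

Final answer: T₁/T₂ = 3.162 × 10^-8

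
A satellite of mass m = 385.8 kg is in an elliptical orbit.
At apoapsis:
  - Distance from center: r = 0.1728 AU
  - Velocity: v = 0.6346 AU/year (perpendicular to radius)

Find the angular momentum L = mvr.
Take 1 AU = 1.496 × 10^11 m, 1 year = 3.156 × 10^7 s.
r = 0.1728 AU = 2.58509 × 10^10 m
v = 0.6346 AU/year = 3008.12 m/s
vr = 3008.12 × 2.58509 × 10^10 = 7.77625 × 10^13 m²/s
L = m × vr = 385.8 × 7.77625 × 10^13 = 3.00008 × 10^16 kg·m²/s ≈ 3 × 10^16 kg·m²/s

Final answer: L = 3 × 10^16 kg·m²/s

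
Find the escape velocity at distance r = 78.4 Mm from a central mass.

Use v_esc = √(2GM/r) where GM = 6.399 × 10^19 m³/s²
r = 78.4 Mm = 7.84 × 10^7 m
GM = 6.399 × 10^19 m³/s²
2GM/r = 2 × (6.399 × 10^19) / (7.84 × 10^7) = 1.6324 × 10^12 m²/s²
v_esc = √(2GM/r) = 1.27765 × 10^6 m/s ≈ 1278 km/s

Final answer: 1278 km/s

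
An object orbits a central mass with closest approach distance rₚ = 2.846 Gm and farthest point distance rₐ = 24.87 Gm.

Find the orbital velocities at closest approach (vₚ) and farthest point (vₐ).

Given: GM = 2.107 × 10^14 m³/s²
rₚ = 2.846 Gm = 2.846 × 10^9 m
rₐ = 24.87 Gm = 2.487 × 10^10 m
GM = 2.107 × 10^14 m³/s²
a = (rₚ + rₐ)/2 = 1.3858 × 10^10 m
Vis-viva: v² = GM (2/r − 1/a)
vₚ² = 2.107 × 10^14 × (7.02741 × 10^-10 − 7.21605 × 10^-11) = 132863 m²/s²
vₚ = 364.504 m/s ≈ 364.5 m/s
vₐ² = 2.107 × 10^14 × (8.04182 × 10^-11 − 7.21605 × 10^-11) = 1739.9 m²/s²
vₐ = 41.7121 m/s ≈ 41.71 m/s

Final answer: vₚ = 364.5 m/s, vₐ = 41.71 m/s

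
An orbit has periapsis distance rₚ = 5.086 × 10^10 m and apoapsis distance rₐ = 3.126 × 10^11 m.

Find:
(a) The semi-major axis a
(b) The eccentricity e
rₚ = 5.086 × 10^10 m
rₐ = 3.126 × 10^11 m
(a) a = (rₚ + rₐ)/2 = 1.8173 × 10^11 m ≈ 1.817 × 10^11 m
(b) e = (rₐ − rₚ)/(rₐ + rₚ) = (2.6174 × 10^11) / (3.6346 × 10^11) = 0.720134

Final answer:
(a) a = 1.817 × 10^11 m
(b) e = 0.7201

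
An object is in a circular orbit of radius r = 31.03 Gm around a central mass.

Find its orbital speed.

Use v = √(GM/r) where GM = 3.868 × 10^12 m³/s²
r = 31.03 Gm = 3.103 × 10^10 m
GM = 3.868 × 10^12 m³/s²
GM/r = (3.868 × 10^12) / (3.103 × 10^10) = 124.654 m²/s²
v = √(GM/r) = 11.1648 m/s ≈ 11.16 m/s

Final answer: 11.16 m/s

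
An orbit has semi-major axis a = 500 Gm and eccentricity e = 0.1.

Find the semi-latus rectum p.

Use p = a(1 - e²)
a = 500 Gm = 5 × 10^11 m
e = 0.1,  e² = 0.01,  1 − e² = 0.99
p = a(1 − e²) = 5 × 10^11 m × 0.99 = 4.95 × 10^11 m ≈ 495 Gm

Final answer: p = 495 Gm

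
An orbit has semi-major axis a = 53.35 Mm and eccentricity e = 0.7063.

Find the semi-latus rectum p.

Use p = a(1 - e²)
a = 53.35 Mm = 5.335 × 10^7 m
e = 0.7063,  e² = 0.49886,  1 − e² = 0.50114
p = a(1 − e²) = 5.335 × 10^7 m × 0.50114 = 2.67358 × 10^7 m ≈ 26.74 Mm

Final answer: p = 26.74 Mm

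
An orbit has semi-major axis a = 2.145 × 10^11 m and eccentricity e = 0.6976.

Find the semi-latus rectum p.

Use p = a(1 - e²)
a = 2.145 × 10^11 m
e = 0.6976,  e² = 0.486646,  1 − e² = 0.513354
p = a(1 − e²) = 2.145 × 10^11 m × 0.513354 = 1.10114 × 10^11 m ≈ 1.101 × 10^11 m

Final answer: p = 1.101 × 10^11 m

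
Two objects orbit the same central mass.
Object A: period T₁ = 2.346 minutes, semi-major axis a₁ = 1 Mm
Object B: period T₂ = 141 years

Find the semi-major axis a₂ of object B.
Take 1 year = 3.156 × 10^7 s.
T₁ = 2.346 minutes = 140.76 s
T₂ = 141 years = 4.44996 × 10^9 s
a₁ = 1 Mm = 1 × 10^6 m
Kepler's third law: (T₂/T₁)² = (a₂/a₁)³  ⇒  a₂ = a₁ (T₂/T₁)^(2/3)
T₂/T₁ = 3.16138 × 10^7
(T₂/T₁)^(2/3) = 99981.1
a₂ = 1 × 10^6 m × 99981.1 = 9.99811 × 10^10 m ≈ 99.98 Gm

Final answer: a₂ = 99.98 Gm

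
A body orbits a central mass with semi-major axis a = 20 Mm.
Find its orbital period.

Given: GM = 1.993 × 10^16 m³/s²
a = 20 Mm = 2 × 10^7 m
GM = 1.993 × 10^16 m³/s²
a³ = 8 × 10^21 m³
T = 2π √(a³/GM) = 2π √((8 × 10^21) / (1.993 × 10^16)) = 2π × 633.565 s
T = 3980.81 s ≈ 1.106 hours

Final answer: 1.106 hours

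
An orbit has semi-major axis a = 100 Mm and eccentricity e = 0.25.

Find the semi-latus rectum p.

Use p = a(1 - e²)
a = 100 Mm = 1 × 10^8 m
e = 0.25,  e² = 0.0625,  1 − e² = 0.9375
p = a(1 − e²) = 1 × 10^8 m × 0.9375 = 9.375 × 10^7 m ≈ 93.75 Mm

Final answer: p = 93.75 Mm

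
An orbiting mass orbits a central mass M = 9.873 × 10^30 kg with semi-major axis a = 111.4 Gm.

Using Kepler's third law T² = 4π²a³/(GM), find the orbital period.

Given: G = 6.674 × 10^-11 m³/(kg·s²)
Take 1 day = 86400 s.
M = 9.873 × 10^30 kg
GM = G × M = 6.674 × 10^-11 × 9.873 × 10^30 = 6.58924 × 10^20 m³/s²
a = 111.4 Gm = 1.114 × 10^11 m
a³ = 1.38247 × 10^33 m³
T = 2π √(a³/GM) = 2π √((1.38247 × 10^33) / (6.58924 × 10^20)) = 2π × 1.44847 × 10^6 s
T = 9.10102 × 10^6 s ≈ 105.3 days

Final answer: 105.3 days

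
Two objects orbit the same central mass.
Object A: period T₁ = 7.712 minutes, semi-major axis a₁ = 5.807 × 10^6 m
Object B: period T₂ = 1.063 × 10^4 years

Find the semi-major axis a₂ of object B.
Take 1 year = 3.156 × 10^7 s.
T₁ = 7.712 minutes = 462.72 s
T₂ = 1.063 × 10^4 years = 3.35483 × 10^11 s
a₁ = 5.807 × 10^6 m
Kepler's third law: (T₂/T₁)² = (a₂/a₁)³  ⇒  a₂ = a₁ (T₂/T₁)^(2/3)
T₂/T₁ = 7.25023 × 10^8
(T₂/T₁)^(2/3) = 807052
a₂ = 5.807 × 10^6 m × 807052 = 4.68655 × 10^12 m ≈ 4.687 × 10^12 m

Final answer: a₂ = 4.687 × 10^12 m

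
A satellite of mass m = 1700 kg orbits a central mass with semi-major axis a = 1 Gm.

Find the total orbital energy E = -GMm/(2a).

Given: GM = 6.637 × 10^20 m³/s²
a = 1 Gm = 1 × 10^9 m
GM = 6.637 × 10^20 m³/s²
2a = 2 × 10^9 m
GMm = 6.637 × 10^20 × 1700 = 1.12829 × 10^24 m³·kg/s²
E = −GMm/(2a) = -5.64145 × 10^14 J ≈ -564.1 TJ

Final answer: -564.1 TJ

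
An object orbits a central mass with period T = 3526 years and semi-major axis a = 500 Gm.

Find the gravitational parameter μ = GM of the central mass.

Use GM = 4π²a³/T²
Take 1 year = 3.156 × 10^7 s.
T = 3526 years = 1.11281 × 10^11 s
a = 500 Gm = 5 × 10^11 m
a³ = 1.25 × 10^35 m³
T² = 1.23834 × 10^22 s²
GM = 4π² × (1.25 × 10^35) / (1.23834 × 10^22) = 3.98503 × 10^14 m³/s²
GM ≈ 3.985 × 10^14 m³/s²

Final answer: GM = 3.985 × 10^14 m³/s²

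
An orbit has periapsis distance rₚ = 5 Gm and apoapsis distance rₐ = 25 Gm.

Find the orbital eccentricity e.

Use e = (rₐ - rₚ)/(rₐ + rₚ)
rₚ = 5 Gm = 5 × 10^9 m
rₐ = 25 Gm = 2.5 × 10^10 m
rₐ − rₚ = 2 × 10^10 m
rₐ + rₚ = 3 × 10^10 m
e = (rₐ − rₚ)/(rₐ + rₚ) = 0.666667

Final answer: e = 0.6667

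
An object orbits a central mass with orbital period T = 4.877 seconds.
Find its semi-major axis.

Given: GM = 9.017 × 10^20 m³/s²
T = 4.877 seconds
GM = 9.017 × 10^20 m³/s²
Kepler's third law: a³ = GM T² / (4π²)
T² = 23.7851 s²
a³ = (9.017 × 10^20) × 23.7851 / (4π²) = 5.4326 × 10^20 m³
a = (a³)^(1/3) = 8.15961 × 10^6 m ≈ 8.16 Mm

Final answer: 8.16 Mm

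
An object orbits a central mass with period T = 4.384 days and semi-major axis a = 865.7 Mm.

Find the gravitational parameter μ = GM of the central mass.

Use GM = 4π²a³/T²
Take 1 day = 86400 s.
T = 4.384 days = 378778 s
a = 865.7 Mm = 8.657 × 10^8 m
a³ = 6.48787 × 10^26 m³
T² = 1.43472 × 10^11 s²
GM = 4π² × (6.48787 × 10^26) / (1.43472 × 10^11) = 1.78523 × 10^17 m³/s²
GM ≈ 1.785 × 10^17 m³/s²

Final answer: GM = 1.785 × 10^17 m³/s²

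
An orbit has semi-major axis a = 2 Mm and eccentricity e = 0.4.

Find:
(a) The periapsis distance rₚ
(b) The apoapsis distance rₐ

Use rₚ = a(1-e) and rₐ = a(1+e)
a = 2 Mm = 2 × 10^6 m
e = 0.4:  1 − e = 0.6,  1 + e = 1.4
(a) rₚ = a(1 − e) = 2 × 10^6 m × 0.6 = 1.2 × 10^6 m ≈ 1.2 Mm
(b) rₐ = a(1 + e) = 2 × 10^6 m × 1.4 = 2.8 × 10^6 m ≈ 2.8 Mm

Final answer:
(a) rₚ = 1.2 Mm
(b) rₐ = 2.8 Mm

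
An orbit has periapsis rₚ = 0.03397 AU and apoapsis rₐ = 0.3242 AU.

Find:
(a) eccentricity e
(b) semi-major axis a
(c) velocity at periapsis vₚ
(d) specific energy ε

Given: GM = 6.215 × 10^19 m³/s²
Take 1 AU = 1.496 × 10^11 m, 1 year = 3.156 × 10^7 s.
rₚ = 0.03397 AU = 5.08191 × 10^9 m
rₐ = 0.3242 AU = 4.85003 × 10^10 m
GM = 6.215 × 10^19 m³/s²
a = (rₚ + rₐ)/2 = 2.67911 × 10^10 m
e = (rₐ − rₚ)/(rₐ + rₚ) = (4.34184 × 10^10) / (5.35822 × 10^10) = 0.810314
(a) e = 0.810314 ≈ 0.8103
(b) a = 2.67911 × 10^10 m ≈ 0.1791 AU
(c) vₚ² = GM (2/rₚ − 1/a) = 6.215 × 10^19 × (3.93553 × 10^-10 − 3.73258 × 10^-11) = 2.21395 × 10^10 m²/s²;  vₚ = 148793 m/s ≈ 31.39 AU/year
(d) 2a = 5.35822 × 10^10 m;  ε = −GM/(2a) = -1.1599 × 10^9 J/kg ≈ -1.16 GJ/kg

Final answer:
(a) eccentricity e = 0.8103
(b) semi-major axis a = 0.1791 AU
(c) velocity at periapsis vₚ = 31.39 AU/year
(d) specific energy ε = -1.16 GJ/kg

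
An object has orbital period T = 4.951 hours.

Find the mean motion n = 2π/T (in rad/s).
T = 4.951 hours = 17823.6 s
n = 2π / 17823.6 s = 0.000352521 rad/s ≈ 0.0003525 rad/s

Final answer: n = 0.0003525 rad/s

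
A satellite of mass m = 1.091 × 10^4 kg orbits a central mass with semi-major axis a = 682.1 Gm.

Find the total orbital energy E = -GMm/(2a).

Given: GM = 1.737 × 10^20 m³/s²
a = 682.1 Gm = 6.821 × 10^11 m
GM = 1.737 × 10^20 m³/s²
2a = 1.3642 × 10^12 m
GMm = 1.737 × 10^20 × 10910 = 1.89507 × 10^24 m³·kg/s²
E = −GMm/(2a) = -1.38914 × 10^12 J ≈ -1.389 TJ

Final answer: -1.389 TJ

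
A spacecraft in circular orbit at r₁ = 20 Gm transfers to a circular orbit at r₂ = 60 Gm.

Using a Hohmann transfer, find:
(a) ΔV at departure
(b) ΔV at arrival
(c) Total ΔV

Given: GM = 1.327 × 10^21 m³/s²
r₁ = 20 Gm = 2 × 10^10 m
r₂ = 60 Gm = 6 × 10^10 m
GM = 1.327 × 10^21 m³/s²
Transfer ellipse: a_t = (r₁ + r₂)/2 = 4 × 10^10 m
Circular speed at r₁: v₁ = √(GM/r₁) = 257585 m/s
Transfer speed at r₁ (periapsis): v₁ₜ = √(GM(2/r₁ − 1/a_t)) = 315476 m/s
(a) ΔV₁ = v₁ₜ − v₁ = 57890.9 m/s ≈ 57.89 km/s
Circular speed at r₂: v₂ = √(GM/r₂) = 148717 m/s
Transfer speed at r₂ (apoapsis): v₂ₜ = √(GM(2/r₂ − 1/a_t)) = 105159 m/s
(b) ΔV₂ = v₂ − v₂ₜ = 43558.1 m/s ≈ 43.56 km/s
(c) ΔV_total = ΔV₁ + ΔV₂ = 101449 m/s ≈ 101.4 km/s

Final answer:
(a) ΔV₁ = 57.89 km/s
(b) ΔV₂ = 43.56 km/s
(c) ΔV_total = 101.4 km/s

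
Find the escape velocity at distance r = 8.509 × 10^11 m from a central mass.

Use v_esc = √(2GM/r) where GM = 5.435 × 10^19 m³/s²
r = 8.509 × 10^11 m
GM = 5.435 × 10^19 m³/s²
2GM/r = 2 × (5.435 × 10^19) / (8.509 × 10^11) = 1.27747 × 10^8 m²/s²
v_esc = √(2GM/r) = 11302.5 m/s ≈ 11.3 km/s

Final answer: 11.3 km/s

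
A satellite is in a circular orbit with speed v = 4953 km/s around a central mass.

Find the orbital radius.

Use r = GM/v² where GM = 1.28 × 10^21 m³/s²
v = 4953 km/s = 4.953 × 10^6 m/s
GM = 1.28 × 10^21 m³/s²
v² = 2.45322 × 10^13 m²/s²
r = GM/v² = (1.28 × 10^21) / (2.45322 × 10^13) = 5.21763 × 10^7 m ≈ 52.18 Mm

Final answer: 52.18 Mm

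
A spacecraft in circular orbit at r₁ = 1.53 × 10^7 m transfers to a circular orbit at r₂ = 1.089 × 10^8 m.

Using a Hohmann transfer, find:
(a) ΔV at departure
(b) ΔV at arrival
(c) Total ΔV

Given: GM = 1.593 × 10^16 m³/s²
r₁ = 1.53 × 10^7 m
r₂ = 1.089 × 10^8 m
GM = 1.593 × 10^16 m³/s²
Transfer ellipse: a_t = (r₁ + r₂)/2 = 6.21 × 10^7 m
Circular speed at r₁: v₁ = √(GM/r₁) = 32267.3 m/s
Transfer speed at r₁ (periapsis): v₁ₜ = √(GM(2/r₁ − 1/a_t)) = 42729.7 m/s
(a) ΔV₁ = v₁ₜ − v₁ = 10462.5 m/s ≈ 10.46 km/s
Circular speed at r₂: v₂ = √(GM/r₂) = 12094.7 m/s
Transfer speed at r₂ (apoapsis): v₂ₜ = √(GM(2/r₂ − 1/a_t)) = 6003.35 m/s
(b) ΔV₂ = v₂ − v₂ₜ = 6091.32 m/s ≈ 6.091 km/s
(c) ΔV_total = ΔV₁ + ΔV₂ = 16553.8 m/s ≈ 16.55 km/s

Final answer:
(a) ΔV₁ = 10.46 km/s
(b) ΔV₂ = 6.091 km/s
(c) ΔV_total = 16.55 km/s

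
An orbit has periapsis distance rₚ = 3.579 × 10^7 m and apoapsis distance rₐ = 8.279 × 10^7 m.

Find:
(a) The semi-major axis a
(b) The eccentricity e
rₚ = 3.579 × 10^7 m
rₐ = 8.279 × 10^7 m
(a) a = (rₚ + rₐ)/2 = 5.929 × 10^7 m ≈ 5.929 × 10^7 m
(b) e = (rₐ − rₚ)/(rₐ + rₚ) = (4.7 × 10^7) / (1.1858 × 10^8) = 0.396357

Final answer:
(a) a = 5.929 × 10^7 m
(b) e = 0.3964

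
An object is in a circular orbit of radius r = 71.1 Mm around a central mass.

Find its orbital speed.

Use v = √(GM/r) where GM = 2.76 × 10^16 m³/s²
r = 71.1 Mm = 7.11 × 10^7 m
GM = 2.76 × 10^16 m³/s²
GM/r = (2.76 × 10^16) / (7.11 × 10^7) = 3.88186 × 10^8 m²/s²
v = √(GM/r) = 19702.4 m/s ≈ 19.7 km/s

Final answer: 19.7 km/s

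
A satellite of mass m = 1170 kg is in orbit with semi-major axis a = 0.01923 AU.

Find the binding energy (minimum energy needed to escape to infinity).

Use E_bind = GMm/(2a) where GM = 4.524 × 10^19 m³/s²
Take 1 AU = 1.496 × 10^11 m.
a = 0.01923 AU = 2.87681 × 10^9 m
GM = 4.524 × 10^19 m³/s²
m = 1170 kg
GMm = 4.524 × 10^19 × 1170 = 5.29308 × 10^22 m³·kg/s²
2a = 5.75362 × 10^9 m
E_bind = GMm/(2a) = 9.19957 × 10^12 J ≈ 9.2 TJ

Final answer: 9.2 TJ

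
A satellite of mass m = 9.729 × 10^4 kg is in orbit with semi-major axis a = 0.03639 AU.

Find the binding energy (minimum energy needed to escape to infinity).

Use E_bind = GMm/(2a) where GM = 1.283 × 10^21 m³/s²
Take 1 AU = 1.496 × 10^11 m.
a = 0.03639 AU = 5.44394 × 10^9 m
GM = 1.283 × 10^21 m³/s²
m = 9.729 × 10^4 kg
GMm = 1.283 × 10^21 × 97290 = 1.24823 × 10^26 m³·kg/s²
2a = 1.08879 × 10^10 m
E_bind = GMm/(2a) = 1.14644 × 10^16 J ≈ 11.46 PJ

Final answer: 11.46 PJ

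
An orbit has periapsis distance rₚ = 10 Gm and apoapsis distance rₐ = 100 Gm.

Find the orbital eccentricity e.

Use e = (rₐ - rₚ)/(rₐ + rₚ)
rₚ = 10 Gm = 1 × 10^10 m
rₐ = 100 Gm = 1 × 10^11 m
rₐ − rₚ = 9 × 10^10 m
rₐ + rₚ = 1.1 × 10^11 m
e = (rₐ − rₚ)/(rₐ + rₚ) = 0.818182

Final answer: e = 0.8182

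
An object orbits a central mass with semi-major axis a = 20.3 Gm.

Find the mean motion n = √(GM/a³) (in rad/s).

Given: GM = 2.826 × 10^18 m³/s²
a = 20.3 Gm = 2.03 × 10^10 m
GM = 2.826 × 10^18 m³/s²
a³ = 8.36543 × 10^30 m³
GM/a³ = (2.826 × 10^18) / (8.36543 × 10^30) = 3.37819 × 10^-13 s⁻²
n = √(GM/a³) = 5.81222 × 10^-7 rad/s ≈ 5.812 × 10^-7 rad/s

Final answer: n = 5.812 × 10^-7 rad/s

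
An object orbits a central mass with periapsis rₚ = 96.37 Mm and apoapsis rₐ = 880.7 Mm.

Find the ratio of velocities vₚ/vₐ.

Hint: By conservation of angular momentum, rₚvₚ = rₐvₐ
rₚ = 96.37 Mm = 9.637 × 10^7 m
rₐ = 880.7 Mm = 8.807 × 10^8 m
rₚvₚ = rₐvₐ  ⇒  vₚ/vₐ = rₐ/rₚ
vₚ/vₐ = (8.807 × 10^8) / (9.637 × 10^7) = 9.13874

Final answer: vₚ/vₐ = 9.139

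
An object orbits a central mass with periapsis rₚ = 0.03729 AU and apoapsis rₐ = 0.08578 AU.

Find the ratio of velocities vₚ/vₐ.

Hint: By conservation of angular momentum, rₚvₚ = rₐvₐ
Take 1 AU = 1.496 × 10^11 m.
rₚ = 0.03729 AU = 5.57858 × 10^9 m
rₐ = 0.08578 AU = 1.28327 × 10^10 m
rₚvₚ = rₐvₐ  ⇒  vₚ/vₐ = rₐ/rₚ
vₚ/vₐ = (1.28327 × 10^10) / (5.57858 × 10^9) = 2.30035

Final answer: vₚ/vₐ = 2.3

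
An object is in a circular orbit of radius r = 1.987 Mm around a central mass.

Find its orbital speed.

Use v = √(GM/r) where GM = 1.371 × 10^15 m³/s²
r = 1.987 Mm = 1.987 × 10^6 m
GM = 1.371 × 10^15 m³/s²
GM/r = (1.371 × 10^15) / (1.987 × 10^6) = 6.89985 × 10^8 m²/s²
v = √(GM/r) = 26267.6 m/s ≈ 26.27 km/s

Final answer: 26.27 km/s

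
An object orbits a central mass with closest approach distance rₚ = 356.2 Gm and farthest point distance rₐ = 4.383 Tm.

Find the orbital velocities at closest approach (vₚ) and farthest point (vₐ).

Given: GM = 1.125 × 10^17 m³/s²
rₚ = 356.2 Gm = 3.562 × 10^11 m
rₐ = 4.383 Tm = 4.383 × 10^12 m
GM = 1.125 × 10^17 m³/s²
a = (rₚ + rₐ)/2 = 2.3696 × 10^12 m
Vis-viva: v² = GM (2/r − 1/a)
vₚ² = 1.125 × 10^17 × (5.61482 × 10^-12 − 4.22012 × 10^-13) = 584191 m²/s²
vₚ = 764.324 m/s ≈ 764.3 m/s
vₐ² = 1.125 × 10^17 × (4.56308 × 10^-13 − 4.22012 × 10^-13) = 3858.33 m²/s²
vₐ = 62.1155 m/s ≈ 62.12 m/s

Final answer: vₚ = 764.3 m/s, vₐ = 62.12 m/s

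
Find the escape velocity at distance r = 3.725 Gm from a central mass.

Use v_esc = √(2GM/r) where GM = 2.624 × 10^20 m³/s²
r = 3.725 Gm = 3.725 × 10^9 m
GM = 2.624 × 10^20 m³/s²
2GM/r = 2 × (2.624 × 10^20) / (3.725 × 10^9) = 1.40886 × 10^11 m²/s²
v_esc = √(2GM/r) = 375348 m/s ≈ 375.3 km/s

Final answer: 375.3 km/s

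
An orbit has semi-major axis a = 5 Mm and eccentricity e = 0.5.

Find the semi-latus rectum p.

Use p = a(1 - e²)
a = 5 Mm = 5 × 10^6 m
e = 0.5,  e² = 0.25,  1 − e² = 0.75
p = a(1 − e²) = 5 × 10^6 m × 0.75 = 3.75 × 10^6 m ≈ 3.75 Mm

Final answer: p = 3.75 Mm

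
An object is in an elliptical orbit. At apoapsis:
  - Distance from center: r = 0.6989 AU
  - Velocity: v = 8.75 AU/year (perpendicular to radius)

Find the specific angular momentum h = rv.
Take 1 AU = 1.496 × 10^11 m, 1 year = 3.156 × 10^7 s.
r = 0.6989 AU = 1.04555 × 10^11 m
v = 8.75 AU/year = 41476.6 m/s
h = rv = 1.04555 × 10^11 × 41476.6 = 4.3366 × 10^15 m²/s ≈ 4.337 × 10^15 m²/s

Final answer: h = 4.337 × 10^15 m²/s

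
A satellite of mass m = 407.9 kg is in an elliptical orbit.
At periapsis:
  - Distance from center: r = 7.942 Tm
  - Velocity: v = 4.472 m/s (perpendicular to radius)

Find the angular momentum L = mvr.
r = 7.942 Tm = 7.942 × 10^12 m
v = 4.472 m/s
vr = 4.472 × 7.942 × 10^12 = 3.55166 × 10^13 m²/s
L = m × vr = 407.9 × 3.55166 × 10^13 = 1.44872 × 10^16 kg·m²/s ≈ 1.449 × 10^16 kg·m²/s

Final answer: L = 1.449 × 10^16 kg·m²/s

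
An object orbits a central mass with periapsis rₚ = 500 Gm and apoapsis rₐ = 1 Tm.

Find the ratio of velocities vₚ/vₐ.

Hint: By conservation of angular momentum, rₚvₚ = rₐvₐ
rₚ = 500 Gm = 5 × 10^11 m
rₐ = 1 Tm = 1 × 10^12 m
rₚvₚ = rₐvₐ  ⇒  vₚ/vₐ = rₐ/rₚ
vₚ/vₐ = (1 × 10^12) / (5 × 10^11) = 2

Final answer: vₚ/vₐ = 2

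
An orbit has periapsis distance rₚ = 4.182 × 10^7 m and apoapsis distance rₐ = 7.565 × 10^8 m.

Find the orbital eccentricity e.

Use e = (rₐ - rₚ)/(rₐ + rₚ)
rₚ = 4.182 × 10^7 m
rₐ = 7.565 × 10^8 m
rₐ − rₚ = 7.1468 × 10^8 m
rₐ + rₚ = 7.9832 × 10^8 m
e = (rₐ − rₚ)/(rₐ + rₚ) = 0.89523

Final answer: e = 0.8952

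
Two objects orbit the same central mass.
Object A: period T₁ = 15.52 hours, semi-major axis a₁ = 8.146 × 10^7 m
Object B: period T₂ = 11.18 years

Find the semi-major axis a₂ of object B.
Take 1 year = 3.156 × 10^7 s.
T₁ = 15.52 hours = 55872 s
T₂ = 11.18 years = 3.52841 × 10^8 s
a₁ = 8.146 × 10^7 m
Kepler's third law: (T₂/T₁)² = (a₂/a₁)³  ⇒  a₂ = a₁ (T₂/T₁)^(2/3)
T₂/T₁ = 6315.16
(T₂/T₁)^(2/3) = 341.657
a₂ = 8.146 × 10^7 m × 341.657 = 2.78313 × 10^10 m ≈ 2.783 × 10^10 m

Final answer: a₂ = 2.783 × 10^10 m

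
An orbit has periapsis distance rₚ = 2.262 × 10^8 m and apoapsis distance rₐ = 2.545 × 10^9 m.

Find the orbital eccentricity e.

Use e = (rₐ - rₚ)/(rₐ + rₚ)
rₚ = 2.262 × 10^8 m
rₐ = 2.545 × 10^9 m
rₐ − rₚ = 2.3188 × 10^9 m
rₐ + rₚ = 2.7712 × 10^9 m
e = (rₐ − rₚ)/(rₐ + rₚ) = 0.836749

Final answer: e = 0.8367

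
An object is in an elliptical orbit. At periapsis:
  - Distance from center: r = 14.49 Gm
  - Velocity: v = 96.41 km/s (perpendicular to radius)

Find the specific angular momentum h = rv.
r = 14.49 Gm = 1.449 × 10^10 m
v = 96.41 km/s = 96410 m/s
h = rv = 1.449 × 10^10 × 96410 = 1.39698 × 10^15 m²/s ≈ 1.397 × 10^15 m²/s

Final answer: h = 1.397 × 10^15 m²/s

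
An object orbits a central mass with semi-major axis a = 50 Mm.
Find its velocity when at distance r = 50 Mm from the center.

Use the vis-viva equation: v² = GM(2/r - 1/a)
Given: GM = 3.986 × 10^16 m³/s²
a = 50 Mm = 5 × 10^7 m
r = 50 Mm = 5 × 10^7 m
GM = 3.986 × 10^16 m³/s²
2/r − 1/a = 4 × 10^-8 − 2 × 10^-8 = 2 × 10^-8 m⁻¹
v² = GM (2/r − 1/a) = 7.972 × 10^8 m²/s²
v = 28234.7 m/s ≈ 28.23 km/s

Final answer: 28.23 km/s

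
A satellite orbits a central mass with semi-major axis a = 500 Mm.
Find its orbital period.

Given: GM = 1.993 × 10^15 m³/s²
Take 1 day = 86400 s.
a = 500 Mm = 5 × 10^8 m
GM = 1.993 × 10^15 m³/s²
a³ = 1.25 × 10^26 m³
T = 2π √(a³/GM) = 2π √((1.25 × 10^26) / (1.993 × 10^15)) = 2π × 250439 s
T = 1.57355 × 10^6 s ≈ 18.21 days

Final answer: 18.21 days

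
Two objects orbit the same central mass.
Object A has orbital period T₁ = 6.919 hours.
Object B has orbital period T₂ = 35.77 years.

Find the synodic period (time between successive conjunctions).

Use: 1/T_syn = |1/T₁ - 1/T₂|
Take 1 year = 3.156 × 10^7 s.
T₁ = 6.919 hours = 24908.4 s
T₂ = 35.77 years = 1.1289 × 10^9 s
1/T₁ = 4.01471 × 10^-5 s⁻¹
1/T₂ = 8.85817 × 10^-10 s⁻¹
|1/T₁ − 1/T₂| = 4.01462 × 10^-5 s⁻¹
T_syn = 1 / |1/T₁ − 1/T₂| = 24908.9 s ≈ 6.919 hours

Final answer: T_syn = 6.919 hours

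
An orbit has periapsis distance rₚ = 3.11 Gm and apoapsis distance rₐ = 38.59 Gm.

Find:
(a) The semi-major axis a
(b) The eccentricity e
rₚ = 3.11 Gm = 3.11 × 10^9 m
rₐ = 38.59 Gm = 3.859 × 10^10 m
(a) a = (rₚ + rₐ)/2 = 2.085 × 10^10 m ≈ 20.85 Gm
(b) e = (rₐ − rₚ)/(rₐ + rₚ) = (3.548 × 10^10) / (4.17 × 10^10) = 0.850839

Final answer:
(a) a = 20.85 Gm
(b) e = 0.8508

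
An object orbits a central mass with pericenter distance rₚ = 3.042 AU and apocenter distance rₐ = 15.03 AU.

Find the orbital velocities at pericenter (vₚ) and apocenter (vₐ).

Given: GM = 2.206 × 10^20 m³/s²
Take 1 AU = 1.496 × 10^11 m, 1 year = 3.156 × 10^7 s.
rₚ = 3.042 AU = 4.55083 × 10^11 m
rₐ = 15.03 AU = 2.24849 × 10^12 m
GM = 2.206 × 10^20 m³/s²
a = (rₚ + rₐ)/2 = 1.35179 × 10^12 m
Vis-viva: v² = GM (2/r − 1/a)
vₚ² = 2.206 × 10^20 × (4.3948 × 10^-12 − 7.39762 × 10^-13) = 8.06301 × 10^8 m²/s²
vₚ = 28395.4 m/s ≈ 5.99 AU/year
vₐ² = 2.206 × 10^20 × (8.89487 × 10^-13 − 7.39762 × 10^-13) = 3.30292 × 10^7 m²/s²
vₐ = 5747.1 m/s ≈ 1.212 AU/year

Final answer: vₚ = 5.99 AU/year, vₐ = 1.212 AU/year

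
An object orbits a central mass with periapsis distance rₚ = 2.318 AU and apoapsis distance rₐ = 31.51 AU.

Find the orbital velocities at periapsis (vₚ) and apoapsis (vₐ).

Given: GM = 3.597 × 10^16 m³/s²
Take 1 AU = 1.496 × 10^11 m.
rₚ = 2.318 AU = 3.46773 × 10^11 m
rₐ = 31.51 AU = 4.7139 × 10^12 m
GM = 3.597 × 10^16 m³/s²
a = (rₚ + rₐ)/2 = 2.53033 × 10^12 m
Vis-viva: v² = GM (2/r − 1/a)
vₚ² = 3.597 × 10^16 × (5.76747 × 10^-12 − 3.95205 × 10^-13) = 193240 m²/s²
vₚ = 439.591 m/s ≈ 439.6 m/s
vₐ² = 3.597 × 10^16 × (4.24277 × 10^-13 − 3.95205 × 10^-13) = 1045.75 m²/s²
vₐ = 32.338 m/s ≈ 32.34 m/s

Final answer: vₚ = 439.6 m/s, vₐ = 32.34 m/s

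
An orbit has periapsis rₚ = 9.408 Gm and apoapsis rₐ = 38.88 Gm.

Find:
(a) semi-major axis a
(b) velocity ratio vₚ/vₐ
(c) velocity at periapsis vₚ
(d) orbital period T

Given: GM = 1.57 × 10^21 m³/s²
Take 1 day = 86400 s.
rₚ = 9.408 Gm = 9.408 × 10^9 m
rₐ = 38.88 Gm = 3.888 × 10^10 m
GM = 1.57 × 10^21 m³/s²
a = (rₚ + rₐ)/2 = 2.4144 × 10^10 m
e = (rₐ − rₚ)/(rₐ + rₚ) = (2.9472 × 10^10) / (4.8288 × 10^10) = 0.610338
(a) a = 2.4144 × 10^10 m ≈ 24.14 Gm
(b) vₚ/vₐ = rₐ/rₚ (angular momentum) = (3.888 × 10^10) / (9.408 × 10^9) = 4.13265 ≈ 4.133
(c) vₚ² = GM (2/rₚ − 1/a) = 1.57 × 10^21 × (2.12585 × 10^-10 − 4.14182 × 10^-11) = 2.68732 × 10^11 m²/s²;  vₚ = 518394 m/s ≈ 518.4 km/s
(d) a³ = 1.40743 × 10^31 m³;  T = 2π √(a³/GM) = 2π × 94681.3 s = 594900 s ≈ 6.885 days

Final answer:
(a) semi-major axis a = 24.14 Gm
(b) velocity ratio vₚ/vₐ = 4.133
(c) velocity at periapsis vₚ = 518.4 km/s
(d) orbital period T = 6.885 days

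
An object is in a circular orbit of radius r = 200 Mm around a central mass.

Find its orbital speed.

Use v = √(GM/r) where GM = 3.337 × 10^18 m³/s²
r = 200 Mm = 2 × 10^8 m
GM = 3.337 × 10^18 m³/s²
GM/r = (3.337 × 10^18) / (2 × 10^8) = 1.6685 × 10^10 m²/s²
v = √(GM/r) = 129170 m/s ≈ 129.2 km/s

Final answer: 129.2 km/s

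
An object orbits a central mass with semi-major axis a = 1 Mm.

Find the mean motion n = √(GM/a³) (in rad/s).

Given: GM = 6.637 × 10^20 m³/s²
a = 1 Mm = 1 × 10^6 m
GM = 6.637 × 10^20 m³/s²
a³ = 1 × 10^18 m³
GM/a³ = (6.637 × 10^20) / (1 × 10^18) = 663.7 s⁻²
n = √(GM/a³) = 25.7624 rad/s ≈ 25.76 rad/s

Final answer: n = 25.76 rad/s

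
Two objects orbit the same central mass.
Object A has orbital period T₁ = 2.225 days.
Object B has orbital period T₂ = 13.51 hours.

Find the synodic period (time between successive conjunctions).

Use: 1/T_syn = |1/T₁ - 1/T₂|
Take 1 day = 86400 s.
T₁ = 2.225 days = 192240 s
T₂ = 13.51 hours = 48636 s
1/T₁ = 5.20183 × 10^-6 s⁻¹
1/T₂ = 2.05609 × 10^-5 s⁻¹
|1/T₁ − 1/T₂| = 1.53591 × 10^-5 s⁻¹
T_syn = 1 / |1/T₁ − 1/T₂| = 65108.1 s ≈ 18.09 hours

Final answer: T_syn = 18.09 hours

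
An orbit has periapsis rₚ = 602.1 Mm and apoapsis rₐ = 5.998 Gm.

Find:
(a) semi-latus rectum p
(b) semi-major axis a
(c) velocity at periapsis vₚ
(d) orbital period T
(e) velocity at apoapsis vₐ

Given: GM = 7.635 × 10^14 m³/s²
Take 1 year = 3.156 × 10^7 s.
rₚ = 602.1 Mm = 6.021 × 10^8 m
rₐ = 5.998 Gm = 5.998 × 10^9 m
GM = 7.635 × 10^14 m³/s²
a = (rₚ + rₐ)/2 = 3.30005 × 10^9 m
e = (rₐ − rₚ)/(rₐ + rₚ) = (5.3959 × 10^9) / (6.6001 × 10^9) = 0.817548
(a) 1 − e² = 0.331615;  p = a(1 − e²) = 3.30005 × 10^9 × 0.331615 = 1.09435 × 10^9 m ≈ 1.094 Gm
(b) a = 3.30005 × 10^9 m ≈ 3.3 Gm
(c) vₚ² = GM (2/rₚ − 1/a) = 7.635 × 10^14 × (3.32171 × 10^-9 − 3.03026 × 10^-10) = 2.30476 × 10^6 m²/s²;  vₚ = 1518.14 m/s ≈ 1.518 km/s
(d) a³ = 3.59386 × 10^28 m³;  T = 2π √(a³/GM) = 2π × 6.86082 × 10^6 s = 4.31078 × 10^7 s ≈ 1.366 years
(e) vₐ² = GM (2/rₐ − 1/a) = 7.635 × 10^14 × (3.33444 × 10^-10 − 3.03026 × 10^-10) = 23224.7 m²/s²;  vₐ = 152.397 m/s ≈ 152.4 m/s

Final answer:
(a) semi-latus rectum p = 1.094 Gm
(b) semi-major axis a = 3.3 Gm
(c) velocity at periapsis vₚ = 1.518 km/s
(d) orbital period T = 1.366 years
(e) velocity at apoapsis vₐ = 152.4 m/s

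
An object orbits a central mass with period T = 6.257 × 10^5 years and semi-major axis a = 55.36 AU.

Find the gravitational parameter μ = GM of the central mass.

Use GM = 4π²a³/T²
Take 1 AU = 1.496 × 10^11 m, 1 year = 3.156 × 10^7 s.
T = 6.257 × 10^5 years = 1.97471 × 10^13 s
a = 55.36 AU = 8.28186 × 10^12 m
a³ = 5.68045 × 10^38 m³
T² = 3.89948 × 10^26 s²
GM = 4π² × (5.68045 × 10^38) / (3.89948 × 10^26) = 5.75091 × 10^13 m³/s²
GM ≈ 5.751 × 10^13 m³/s²

Final answer: GM = 5.751 × 10^13 m³/s²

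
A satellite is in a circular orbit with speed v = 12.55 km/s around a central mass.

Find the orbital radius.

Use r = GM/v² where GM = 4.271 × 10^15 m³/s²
v = 12.55 km/s = 12550 m/s
GM = 4.271 × 10^15 m³/s²
v² = 1.57502 × 10^8 m²/s²
r = GM/v² = (4.271 × 10^15) / (1.57502 × 10^8) = 2.7117 × 10^7 m ≈ 27.12 Mm

Final answer: 27.12 Mm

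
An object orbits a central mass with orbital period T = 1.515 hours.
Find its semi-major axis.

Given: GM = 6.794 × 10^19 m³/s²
T = 1.515 hours = 5454 s
GM = 6.794 × 10^19 m³/s²
Kepler's third law: a³ = GM T² / (4π²)
T² = 2.97461 × 10^7 s²
a³ = (6.794 × 10^19) × (2.97461 × 10^7) / (4π²) = 5.11913 × 10^25 m³
a = (a³)^(1/3) = 3.71306 × 10^8 m ≈ 371.3 Mm

Final answer: 371.3 Mm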